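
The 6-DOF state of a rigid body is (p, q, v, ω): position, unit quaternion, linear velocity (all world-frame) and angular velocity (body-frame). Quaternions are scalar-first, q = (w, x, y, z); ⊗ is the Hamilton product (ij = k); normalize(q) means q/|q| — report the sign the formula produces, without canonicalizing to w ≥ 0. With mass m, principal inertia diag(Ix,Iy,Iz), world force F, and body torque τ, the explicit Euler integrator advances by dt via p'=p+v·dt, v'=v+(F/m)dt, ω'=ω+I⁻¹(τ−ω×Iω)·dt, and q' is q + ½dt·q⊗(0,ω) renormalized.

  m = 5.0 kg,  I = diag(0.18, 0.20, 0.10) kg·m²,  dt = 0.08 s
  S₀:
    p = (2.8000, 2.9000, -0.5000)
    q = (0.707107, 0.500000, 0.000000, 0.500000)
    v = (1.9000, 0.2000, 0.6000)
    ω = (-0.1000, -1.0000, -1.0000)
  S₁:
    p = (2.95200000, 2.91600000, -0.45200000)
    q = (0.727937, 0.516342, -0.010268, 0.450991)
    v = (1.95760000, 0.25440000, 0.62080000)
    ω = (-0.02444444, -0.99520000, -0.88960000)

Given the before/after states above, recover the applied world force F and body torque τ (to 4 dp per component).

velocity change Δv = (0.05760000, 0.05440000, 0.02080000)
m·(v₁−v₀)/dt = (3.6000, 3.4000, 1.3000)
rate change Δω = (0.07555556, 0.00480000, 0.11040000)
precession coupling = (-0.1000, 0.0080, 0.0020)
I·α + gyro = (0.0700, 0.0200, 0.1400)

F = (3.6000, 3.4000, 1.3000)
τ = (0.0700, 0.0200, 0.1400)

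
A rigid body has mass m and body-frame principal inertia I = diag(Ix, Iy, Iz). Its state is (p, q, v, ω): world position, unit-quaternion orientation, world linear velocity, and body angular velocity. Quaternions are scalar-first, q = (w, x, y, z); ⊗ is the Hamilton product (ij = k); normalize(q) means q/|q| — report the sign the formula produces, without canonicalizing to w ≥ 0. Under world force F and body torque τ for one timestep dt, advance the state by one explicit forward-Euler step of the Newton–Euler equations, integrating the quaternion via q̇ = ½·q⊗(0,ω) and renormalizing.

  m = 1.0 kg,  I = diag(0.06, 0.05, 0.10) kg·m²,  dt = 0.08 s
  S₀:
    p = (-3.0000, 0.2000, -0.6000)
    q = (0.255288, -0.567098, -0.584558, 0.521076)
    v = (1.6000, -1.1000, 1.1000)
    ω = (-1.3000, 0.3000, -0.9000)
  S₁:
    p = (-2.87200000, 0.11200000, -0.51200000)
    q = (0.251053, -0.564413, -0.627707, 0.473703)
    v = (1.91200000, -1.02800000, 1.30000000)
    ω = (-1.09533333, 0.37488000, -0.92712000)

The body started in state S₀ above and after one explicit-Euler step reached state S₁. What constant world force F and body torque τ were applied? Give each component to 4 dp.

Δv = v₁−v₀ = (0.31200000, 0.07200000, 0.20000000)
F = m·Δv/dt = (3.9000, 0.9000, 2.5000)
rate change Δω = (0.20466667, 0.07488000, -0.02712000)
precession coupling = (-0.0135, -0.0468, 0.0039)
applied torque τ = (0.1400, 0.0000, -0.0300)

F = (3.9000, 0.9000, 2.5000)
τ = (0.1400, 0.0000, -0.0300)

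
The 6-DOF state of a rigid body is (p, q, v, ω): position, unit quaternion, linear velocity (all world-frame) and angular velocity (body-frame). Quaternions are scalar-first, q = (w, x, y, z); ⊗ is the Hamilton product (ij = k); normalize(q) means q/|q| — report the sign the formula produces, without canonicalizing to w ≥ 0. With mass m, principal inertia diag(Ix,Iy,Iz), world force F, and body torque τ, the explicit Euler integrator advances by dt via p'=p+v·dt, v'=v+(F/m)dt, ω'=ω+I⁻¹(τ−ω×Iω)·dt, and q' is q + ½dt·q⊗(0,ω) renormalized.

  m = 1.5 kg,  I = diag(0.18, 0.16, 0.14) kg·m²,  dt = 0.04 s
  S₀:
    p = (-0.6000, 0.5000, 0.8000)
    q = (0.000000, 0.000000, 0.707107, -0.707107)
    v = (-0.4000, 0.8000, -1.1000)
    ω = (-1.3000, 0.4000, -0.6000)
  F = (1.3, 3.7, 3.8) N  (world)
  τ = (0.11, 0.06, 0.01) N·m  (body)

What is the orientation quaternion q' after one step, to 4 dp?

2q̇ = q⊗(0,ω) = (-0.7071070, -0.1414214, 0.9192391, 0.9192391)
updated quaternion q' = (-0.0141, -0.0028, 0.7252, -0.6884)

q' = (-0.0141, -0.0028, 0.7252, -0.6884)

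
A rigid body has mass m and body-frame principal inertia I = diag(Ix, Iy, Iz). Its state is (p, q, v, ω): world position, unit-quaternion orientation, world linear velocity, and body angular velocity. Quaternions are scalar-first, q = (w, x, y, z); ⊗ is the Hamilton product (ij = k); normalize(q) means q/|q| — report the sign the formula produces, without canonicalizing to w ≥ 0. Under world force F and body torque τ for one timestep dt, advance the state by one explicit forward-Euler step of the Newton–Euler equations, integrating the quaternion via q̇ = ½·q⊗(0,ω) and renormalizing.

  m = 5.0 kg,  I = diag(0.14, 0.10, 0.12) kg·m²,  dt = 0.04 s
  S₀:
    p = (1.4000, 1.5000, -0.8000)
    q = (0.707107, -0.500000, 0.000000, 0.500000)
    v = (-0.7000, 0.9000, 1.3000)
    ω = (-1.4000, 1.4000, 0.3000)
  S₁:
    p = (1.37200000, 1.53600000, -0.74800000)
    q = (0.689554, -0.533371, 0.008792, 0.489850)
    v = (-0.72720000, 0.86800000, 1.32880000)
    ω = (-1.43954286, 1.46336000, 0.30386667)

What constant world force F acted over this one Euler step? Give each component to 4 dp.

F = (-3.4000, -4.0000, 3.6000)

v₁ − v₀ = (-0.02720000, -0.03200000, 0.02880000)
F = m·Δv/dt = (-3.4000, -4.0000, 3.6000)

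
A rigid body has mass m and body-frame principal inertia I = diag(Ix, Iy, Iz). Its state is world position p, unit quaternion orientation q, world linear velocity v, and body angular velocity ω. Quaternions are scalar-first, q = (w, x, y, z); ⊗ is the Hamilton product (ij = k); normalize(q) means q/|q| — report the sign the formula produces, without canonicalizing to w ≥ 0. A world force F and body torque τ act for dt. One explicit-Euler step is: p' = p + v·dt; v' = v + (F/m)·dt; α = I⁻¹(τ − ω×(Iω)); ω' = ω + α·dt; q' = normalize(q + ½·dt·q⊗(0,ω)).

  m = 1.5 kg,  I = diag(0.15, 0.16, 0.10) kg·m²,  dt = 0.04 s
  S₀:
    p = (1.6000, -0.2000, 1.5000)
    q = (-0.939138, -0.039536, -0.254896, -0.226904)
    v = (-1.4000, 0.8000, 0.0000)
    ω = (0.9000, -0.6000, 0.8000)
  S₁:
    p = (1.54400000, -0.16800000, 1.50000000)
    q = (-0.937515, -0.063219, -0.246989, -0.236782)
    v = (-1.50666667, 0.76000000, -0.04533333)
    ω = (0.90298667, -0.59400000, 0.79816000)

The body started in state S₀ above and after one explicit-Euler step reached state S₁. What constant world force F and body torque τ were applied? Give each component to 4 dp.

Δv = v₁−v₀ = (-0.10666667, -0.04000000, -0.04533333)
m·(v₁−v₀)/dt = (-4.0000, -1.5000, -1.7000)
rate change Δω = (0.00298667, 0.00600000, -0.00184000)
precession coupling = (0.0288, 0.0360, -0.0054)
I·α + gyro = (0.0400, 0.0600, -0.0100)

F = (-4.0000, -1.5000, -1.7000)
τ = (0.0400, 0.0600, -0.0100)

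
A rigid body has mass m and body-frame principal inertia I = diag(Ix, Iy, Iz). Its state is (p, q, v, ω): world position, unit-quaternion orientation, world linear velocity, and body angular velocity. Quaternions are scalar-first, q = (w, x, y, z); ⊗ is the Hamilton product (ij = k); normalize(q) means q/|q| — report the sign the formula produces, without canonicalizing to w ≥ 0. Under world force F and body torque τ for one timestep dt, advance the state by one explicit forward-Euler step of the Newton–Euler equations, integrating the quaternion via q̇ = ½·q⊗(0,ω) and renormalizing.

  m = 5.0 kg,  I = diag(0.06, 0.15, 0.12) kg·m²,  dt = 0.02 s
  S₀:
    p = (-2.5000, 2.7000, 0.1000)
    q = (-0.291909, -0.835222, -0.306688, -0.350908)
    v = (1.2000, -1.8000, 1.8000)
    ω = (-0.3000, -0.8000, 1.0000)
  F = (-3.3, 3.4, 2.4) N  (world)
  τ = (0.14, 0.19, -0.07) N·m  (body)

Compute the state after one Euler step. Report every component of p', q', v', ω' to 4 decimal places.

p' = (-2.4760, 2.6640, 0.1360)
q' = (-0.2933, -0.8401, -0.2949, -0.3480)
v' = (1.1868, -1.7864, 1.8096)
ω' = (-0.2613, -0.7771, 0.9847)

p' = p + v·dt = (-2.4760, 2.6640, 0.1360)
v + (F/m)dt = (1.1868, -1.7864, 1.8096)
gyro term ω×Iω = (0.0240, 0.0180, 0.0216)
α = I⁻¹(τ − ω×Iω) = (1.9333, 1.1467, -0.7633)
ω' = ω + α·dt = (-0.2613, -0.7771, 0.9847)
2q̇ = q⊗(0,ω) = (-0.1450090, -0.4998417, 1.1740216, 0.2842622)
q' = normalize(q + ½dt·q⊗(0,ω)) = (-0.2933, -0.8401, -0.2949, -0.3480)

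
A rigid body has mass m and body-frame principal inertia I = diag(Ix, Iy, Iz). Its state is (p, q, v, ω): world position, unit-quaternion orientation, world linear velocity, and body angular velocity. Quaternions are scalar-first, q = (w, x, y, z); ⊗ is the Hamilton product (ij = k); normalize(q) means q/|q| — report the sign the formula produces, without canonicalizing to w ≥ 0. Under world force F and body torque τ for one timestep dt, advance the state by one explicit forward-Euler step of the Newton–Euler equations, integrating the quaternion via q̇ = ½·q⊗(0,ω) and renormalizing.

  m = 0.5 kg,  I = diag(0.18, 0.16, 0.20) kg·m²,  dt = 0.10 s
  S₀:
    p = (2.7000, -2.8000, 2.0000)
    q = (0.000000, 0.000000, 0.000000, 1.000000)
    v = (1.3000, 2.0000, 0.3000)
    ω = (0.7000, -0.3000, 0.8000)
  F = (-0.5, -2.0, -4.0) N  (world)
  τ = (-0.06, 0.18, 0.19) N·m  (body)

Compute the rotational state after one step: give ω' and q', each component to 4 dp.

ω' = (0.6720, -0.1805, 0.8929)
q' = (-0.0399, 0.0150, 0.0349, 0.9985)

(τ − ω×Iω)/I = (-0.2800, 1.1950, 0.9290)
ω' = ω + α·dt = (0.6720, -0.1805, 0.8929)
Hamilton product q⊗(0,ω) = (-0.8000000, 0.3000000, 0.7000000, 0.0000000)
q + ½dt·q⊗(0,ω), renormalized = (-0.0399, 0.0150, 0.0349, 0.9985)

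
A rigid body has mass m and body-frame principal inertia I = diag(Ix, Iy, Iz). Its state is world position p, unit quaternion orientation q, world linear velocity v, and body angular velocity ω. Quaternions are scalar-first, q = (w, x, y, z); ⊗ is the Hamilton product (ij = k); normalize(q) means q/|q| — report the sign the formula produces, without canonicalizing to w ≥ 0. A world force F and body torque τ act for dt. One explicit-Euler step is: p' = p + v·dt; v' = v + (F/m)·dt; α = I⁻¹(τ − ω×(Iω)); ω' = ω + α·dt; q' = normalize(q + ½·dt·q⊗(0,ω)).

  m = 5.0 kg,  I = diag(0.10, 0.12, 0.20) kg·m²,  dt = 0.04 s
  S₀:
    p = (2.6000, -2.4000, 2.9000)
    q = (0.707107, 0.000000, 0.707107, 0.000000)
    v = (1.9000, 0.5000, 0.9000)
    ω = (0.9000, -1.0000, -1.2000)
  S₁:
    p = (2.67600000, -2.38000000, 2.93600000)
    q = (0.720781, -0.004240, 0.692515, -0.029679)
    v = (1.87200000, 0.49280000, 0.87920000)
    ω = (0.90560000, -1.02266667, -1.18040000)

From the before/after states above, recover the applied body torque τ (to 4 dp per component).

τ = (0.1100, 0.0400, 0.0800)

rate change Δω = (0.00560000, -0.02266667, 0.01960000)
I·α + gyro = (0.1100, 0.0400, 0.0800)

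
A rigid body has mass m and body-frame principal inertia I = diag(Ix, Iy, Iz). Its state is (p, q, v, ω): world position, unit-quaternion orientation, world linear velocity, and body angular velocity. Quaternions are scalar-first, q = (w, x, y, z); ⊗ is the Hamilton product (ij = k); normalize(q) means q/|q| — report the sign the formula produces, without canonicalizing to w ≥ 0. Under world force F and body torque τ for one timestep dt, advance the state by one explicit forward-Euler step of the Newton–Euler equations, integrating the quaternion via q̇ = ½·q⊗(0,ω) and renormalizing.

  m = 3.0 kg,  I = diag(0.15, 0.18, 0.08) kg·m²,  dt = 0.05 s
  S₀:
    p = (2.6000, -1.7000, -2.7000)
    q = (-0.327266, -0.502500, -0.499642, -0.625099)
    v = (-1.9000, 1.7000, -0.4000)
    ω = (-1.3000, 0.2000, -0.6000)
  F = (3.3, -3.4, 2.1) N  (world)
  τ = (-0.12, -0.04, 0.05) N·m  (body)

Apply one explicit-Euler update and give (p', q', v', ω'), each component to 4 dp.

p' = (2.5050, -1.6150, -2.7200)
q' = (-0.3502, -0.4809, -0.4882, -0.6385)
v' = (-1.8450, 1.6433, -0.3650)
ω' = (-1.3440, 0.1737, -0.5639)

p' = p + v·dt = (2.5050, -1.6150, -2.7200)
v' = v + a·dt = (-1.8450, 1.6433, -0.3650)
angular accel α = (-0.8800, -0.5256, 0.7225)
ω' = ω + α·dt = (-1.3440, 0.1737, -0.5639)
Hamilton product q⊗(0,ω) = (-0.9283810, 0.8502508, 0.4456755, -0.5536750)
updated quaternion q' = (-0.3502, -0.4809, -0.4882, -0.6385)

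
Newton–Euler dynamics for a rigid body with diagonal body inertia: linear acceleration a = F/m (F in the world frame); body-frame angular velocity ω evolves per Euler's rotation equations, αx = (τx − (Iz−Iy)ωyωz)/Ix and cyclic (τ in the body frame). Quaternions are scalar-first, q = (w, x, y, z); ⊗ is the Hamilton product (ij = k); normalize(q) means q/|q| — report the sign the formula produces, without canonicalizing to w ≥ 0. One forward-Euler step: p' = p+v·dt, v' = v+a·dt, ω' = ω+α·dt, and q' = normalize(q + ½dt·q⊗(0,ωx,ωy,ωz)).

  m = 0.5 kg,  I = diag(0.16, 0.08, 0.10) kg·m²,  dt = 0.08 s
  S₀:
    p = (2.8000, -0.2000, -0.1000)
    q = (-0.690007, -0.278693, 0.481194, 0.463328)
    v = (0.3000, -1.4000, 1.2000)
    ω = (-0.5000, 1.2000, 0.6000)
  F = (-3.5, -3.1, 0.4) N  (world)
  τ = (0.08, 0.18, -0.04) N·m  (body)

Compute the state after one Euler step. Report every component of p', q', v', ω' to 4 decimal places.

p' = (2.8240, -0.3120, -0.0040)
q' = (-0.7286, -0.2751, 0.4448, 0.4423)
v' = (-0.2600, -1.8960, 1.2640)
ω' = (-0.4672, 1.3980, 0.5296)

precession coupling ω×(Iω) = (0.0144, -0.0180, 0.0480)
(τ − ω×Iω)/I = (0.4100, 2.4750, -0.8800)
new body rate ω' = (-0.4672, 1.3980, 0.5296)
q⊗(0,ω) = (-0.9947761, 0.0777263, -0.8924566, -0.5078388)
q + ½dt·q⊗(0,ω), renormalized = (-0.7286, -0.2751, 0.4448, 0.4423)
a = (-7.0000, -6.2000, 0.8000)
p + v·dt = (2.8240, -0.3120, -0.0040)
v + (F/m)dt = (-0.2600, -1.8960, 1.2640)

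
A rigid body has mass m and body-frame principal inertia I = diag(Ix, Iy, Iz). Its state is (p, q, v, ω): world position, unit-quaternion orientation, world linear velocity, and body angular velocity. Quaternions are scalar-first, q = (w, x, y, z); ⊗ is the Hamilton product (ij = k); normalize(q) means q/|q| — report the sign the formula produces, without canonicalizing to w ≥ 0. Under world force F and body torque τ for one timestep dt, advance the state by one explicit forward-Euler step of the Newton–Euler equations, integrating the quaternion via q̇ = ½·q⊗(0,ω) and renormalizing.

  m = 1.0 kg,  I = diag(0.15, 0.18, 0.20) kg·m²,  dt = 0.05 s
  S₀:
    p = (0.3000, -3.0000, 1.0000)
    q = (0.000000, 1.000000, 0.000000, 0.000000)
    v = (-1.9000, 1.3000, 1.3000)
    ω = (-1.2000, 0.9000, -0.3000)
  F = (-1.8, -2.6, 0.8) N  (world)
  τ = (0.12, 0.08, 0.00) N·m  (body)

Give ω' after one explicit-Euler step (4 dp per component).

angular accel α = (0.8360, 0.5444, 0.1620)
ω + α·dt = (-1.1582, 0.9272, -0.2919)

ω' = (-1.1582, 0.9272, -0.2919)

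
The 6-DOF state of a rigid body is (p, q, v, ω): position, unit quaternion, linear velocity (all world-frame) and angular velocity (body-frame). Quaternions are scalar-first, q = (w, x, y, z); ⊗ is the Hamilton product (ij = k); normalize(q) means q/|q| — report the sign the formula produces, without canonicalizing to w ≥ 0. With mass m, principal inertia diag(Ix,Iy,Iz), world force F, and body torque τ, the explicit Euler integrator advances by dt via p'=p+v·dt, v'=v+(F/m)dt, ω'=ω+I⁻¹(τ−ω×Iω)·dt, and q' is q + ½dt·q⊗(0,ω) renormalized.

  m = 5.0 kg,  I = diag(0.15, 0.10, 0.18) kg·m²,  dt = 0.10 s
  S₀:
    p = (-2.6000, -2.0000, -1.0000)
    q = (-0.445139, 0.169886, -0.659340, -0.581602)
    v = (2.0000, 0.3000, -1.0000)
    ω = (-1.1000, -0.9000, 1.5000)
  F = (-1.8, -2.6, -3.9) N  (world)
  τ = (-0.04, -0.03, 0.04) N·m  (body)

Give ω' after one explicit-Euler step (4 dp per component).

ω' = (-1.0547, -0.9795, 1.5497)

precession coupling ω×(Iω) = (-0.1080, 0.0495, -0.0495)
angular accel α = (0.4533, -0.7950, 0.4972)
new body rate ω' = (-1.0547, -0.9795, 1.5497)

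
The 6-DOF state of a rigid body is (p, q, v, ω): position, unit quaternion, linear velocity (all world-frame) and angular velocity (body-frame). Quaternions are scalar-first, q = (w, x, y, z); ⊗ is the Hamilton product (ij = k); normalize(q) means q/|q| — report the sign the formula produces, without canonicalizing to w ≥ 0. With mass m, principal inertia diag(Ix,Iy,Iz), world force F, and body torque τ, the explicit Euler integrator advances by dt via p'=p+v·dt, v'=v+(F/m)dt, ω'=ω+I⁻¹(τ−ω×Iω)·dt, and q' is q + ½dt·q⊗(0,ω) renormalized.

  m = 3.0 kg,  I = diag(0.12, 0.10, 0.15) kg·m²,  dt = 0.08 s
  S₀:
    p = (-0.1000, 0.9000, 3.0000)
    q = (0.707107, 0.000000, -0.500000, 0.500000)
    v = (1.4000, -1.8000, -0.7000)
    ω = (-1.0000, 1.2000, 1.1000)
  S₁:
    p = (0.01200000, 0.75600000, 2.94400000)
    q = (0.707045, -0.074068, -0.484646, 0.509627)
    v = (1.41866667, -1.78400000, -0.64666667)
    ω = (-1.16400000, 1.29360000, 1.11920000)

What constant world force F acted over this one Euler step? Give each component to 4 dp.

v₁ − v₀ = (0.01866667, 0.01600000, 0.05333333)
applied force F = (0.7000, 0.6000, 2.0000)

F = (0.7000, 0.6000, 2.0000)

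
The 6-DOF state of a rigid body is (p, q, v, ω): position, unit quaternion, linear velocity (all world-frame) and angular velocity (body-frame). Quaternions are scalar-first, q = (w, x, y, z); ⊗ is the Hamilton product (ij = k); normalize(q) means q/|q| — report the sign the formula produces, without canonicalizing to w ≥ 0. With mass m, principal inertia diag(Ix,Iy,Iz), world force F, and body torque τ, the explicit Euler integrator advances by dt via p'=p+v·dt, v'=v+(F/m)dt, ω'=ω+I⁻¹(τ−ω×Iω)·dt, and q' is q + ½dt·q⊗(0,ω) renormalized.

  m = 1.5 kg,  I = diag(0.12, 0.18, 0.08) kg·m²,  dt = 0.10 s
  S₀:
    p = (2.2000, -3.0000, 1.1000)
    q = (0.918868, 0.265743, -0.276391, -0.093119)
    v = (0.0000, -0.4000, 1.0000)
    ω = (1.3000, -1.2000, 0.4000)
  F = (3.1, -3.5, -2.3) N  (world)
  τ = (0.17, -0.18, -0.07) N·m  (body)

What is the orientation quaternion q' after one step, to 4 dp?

q' = (0.8832, 0.3131, -0.3415, -0.0724)

q⊗(0,ω) = (-0.6398875, 0.9722292, -1.3299935, 0.4079639)
q' = normalize(q + ½dt·q⊗(0,ω)) = (0.8832, 0.3131, -0.3415, -0.0724)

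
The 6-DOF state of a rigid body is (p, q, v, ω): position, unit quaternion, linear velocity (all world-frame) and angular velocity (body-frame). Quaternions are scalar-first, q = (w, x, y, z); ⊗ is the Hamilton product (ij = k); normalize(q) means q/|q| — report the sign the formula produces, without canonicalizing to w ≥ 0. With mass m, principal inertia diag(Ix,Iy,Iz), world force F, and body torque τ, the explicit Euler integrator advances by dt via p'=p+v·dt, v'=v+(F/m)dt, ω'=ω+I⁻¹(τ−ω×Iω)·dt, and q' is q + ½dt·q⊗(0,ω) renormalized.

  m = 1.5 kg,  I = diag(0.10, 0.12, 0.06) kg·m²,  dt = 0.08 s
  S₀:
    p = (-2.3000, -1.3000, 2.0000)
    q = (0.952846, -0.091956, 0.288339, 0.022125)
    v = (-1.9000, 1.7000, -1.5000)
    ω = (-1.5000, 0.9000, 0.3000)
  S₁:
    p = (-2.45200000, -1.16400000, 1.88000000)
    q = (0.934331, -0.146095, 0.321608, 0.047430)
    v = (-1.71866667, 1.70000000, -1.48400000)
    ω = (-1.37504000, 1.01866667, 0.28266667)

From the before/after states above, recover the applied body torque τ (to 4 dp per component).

τ = (0.1400, 0.1600, -0.0400)

Δω = ω₁−ω₀ = (0.12496000, 0.11866667, -0.01733333)
I·α + gyro = (0.1400, 0.1600, -0.0400)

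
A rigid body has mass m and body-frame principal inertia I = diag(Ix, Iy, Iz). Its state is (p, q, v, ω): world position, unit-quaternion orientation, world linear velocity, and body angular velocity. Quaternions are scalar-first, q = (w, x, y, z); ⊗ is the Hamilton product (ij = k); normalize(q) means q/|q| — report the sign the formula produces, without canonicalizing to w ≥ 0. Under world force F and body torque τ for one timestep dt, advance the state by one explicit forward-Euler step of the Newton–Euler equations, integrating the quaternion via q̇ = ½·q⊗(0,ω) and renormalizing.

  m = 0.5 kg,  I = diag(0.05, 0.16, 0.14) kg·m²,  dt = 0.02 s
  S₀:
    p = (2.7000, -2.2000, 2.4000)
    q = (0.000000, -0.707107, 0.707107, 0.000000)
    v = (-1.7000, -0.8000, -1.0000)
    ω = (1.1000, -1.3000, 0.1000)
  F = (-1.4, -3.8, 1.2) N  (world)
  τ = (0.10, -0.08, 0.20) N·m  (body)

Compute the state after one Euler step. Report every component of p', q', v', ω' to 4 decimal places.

(τ − ω×Iω)/I = (1.9480, -0.4381, 2.5521)
ω + α·dt = (1.1390, -1.3088, 0.1510)
q⊗(0,ω) = (1.6970568, 0.0707107, 0.0707107, 0.1414214)
updated quaternion q' = (0.0170, -0.7063, 0.7077, 0.0014)
p + v·dt = (2.6660, -2.2160, 2.3800)
v + (F/m)dt = (-1.7560, -0.9520, -0.9520)

p' = (2.6660, -2.2160, 2.3800)
q' = (0.0170, -0.7063, 0.7077, 0.0014)
v' = (-1.7560, -0.9520, -0.9520)
ω' = (1.1390, -1.3088, 0.1510)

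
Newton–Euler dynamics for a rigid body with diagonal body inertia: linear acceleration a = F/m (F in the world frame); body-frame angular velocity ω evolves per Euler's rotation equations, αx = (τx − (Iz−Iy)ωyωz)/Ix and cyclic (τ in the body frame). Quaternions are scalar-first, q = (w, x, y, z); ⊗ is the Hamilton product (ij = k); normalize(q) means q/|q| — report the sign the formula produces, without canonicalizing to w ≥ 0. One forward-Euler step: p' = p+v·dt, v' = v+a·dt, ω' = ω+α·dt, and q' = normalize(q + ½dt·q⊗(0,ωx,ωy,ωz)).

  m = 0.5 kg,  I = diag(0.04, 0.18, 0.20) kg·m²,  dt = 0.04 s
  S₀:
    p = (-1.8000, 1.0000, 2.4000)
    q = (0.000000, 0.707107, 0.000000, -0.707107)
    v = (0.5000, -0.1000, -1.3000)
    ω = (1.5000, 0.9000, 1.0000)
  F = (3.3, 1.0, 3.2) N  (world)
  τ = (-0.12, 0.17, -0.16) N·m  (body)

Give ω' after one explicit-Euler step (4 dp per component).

ω×(Iω) gyroscopic = (0.0180, -0.2400, 0.1890)
angular accel α = (-3.4500, 2.2778, -1.7450)
new body rate ω' = (1.3620, 0.9911, 0.9302)

ω' = (1.3620, 0.9911, 0.9302)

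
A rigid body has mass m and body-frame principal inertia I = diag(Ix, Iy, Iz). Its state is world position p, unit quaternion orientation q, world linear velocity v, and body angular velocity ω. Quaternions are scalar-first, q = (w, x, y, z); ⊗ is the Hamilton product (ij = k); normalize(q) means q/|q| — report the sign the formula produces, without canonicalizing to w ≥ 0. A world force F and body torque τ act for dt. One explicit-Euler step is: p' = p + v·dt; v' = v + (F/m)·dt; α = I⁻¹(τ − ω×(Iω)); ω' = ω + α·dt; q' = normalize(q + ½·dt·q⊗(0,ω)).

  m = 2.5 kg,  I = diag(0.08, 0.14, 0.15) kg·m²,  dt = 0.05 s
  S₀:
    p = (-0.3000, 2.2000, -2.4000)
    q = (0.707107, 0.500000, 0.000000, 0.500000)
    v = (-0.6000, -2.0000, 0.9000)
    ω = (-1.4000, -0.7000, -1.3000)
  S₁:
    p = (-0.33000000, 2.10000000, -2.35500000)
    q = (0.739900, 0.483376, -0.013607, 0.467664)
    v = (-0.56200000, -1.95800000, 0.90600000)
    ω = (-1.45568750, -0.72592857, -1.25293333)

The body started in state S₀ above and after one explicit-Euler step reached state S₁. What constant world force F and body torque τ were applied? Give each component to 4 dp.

rate change Δω = (-0.05568750, -0.02592857, 0.04706667)
applied torque τ = (-0.0800, -0.2000, 0.2000)
velocity change Δv = (0.03800000, 0.04200000, 0.00600000)
applied force F = (1.9000, 2.1000, 0.3000)

F = (1.9000, 2.1000, 0.3000)
τ = (-0.0800, -0.2000, 0.2000)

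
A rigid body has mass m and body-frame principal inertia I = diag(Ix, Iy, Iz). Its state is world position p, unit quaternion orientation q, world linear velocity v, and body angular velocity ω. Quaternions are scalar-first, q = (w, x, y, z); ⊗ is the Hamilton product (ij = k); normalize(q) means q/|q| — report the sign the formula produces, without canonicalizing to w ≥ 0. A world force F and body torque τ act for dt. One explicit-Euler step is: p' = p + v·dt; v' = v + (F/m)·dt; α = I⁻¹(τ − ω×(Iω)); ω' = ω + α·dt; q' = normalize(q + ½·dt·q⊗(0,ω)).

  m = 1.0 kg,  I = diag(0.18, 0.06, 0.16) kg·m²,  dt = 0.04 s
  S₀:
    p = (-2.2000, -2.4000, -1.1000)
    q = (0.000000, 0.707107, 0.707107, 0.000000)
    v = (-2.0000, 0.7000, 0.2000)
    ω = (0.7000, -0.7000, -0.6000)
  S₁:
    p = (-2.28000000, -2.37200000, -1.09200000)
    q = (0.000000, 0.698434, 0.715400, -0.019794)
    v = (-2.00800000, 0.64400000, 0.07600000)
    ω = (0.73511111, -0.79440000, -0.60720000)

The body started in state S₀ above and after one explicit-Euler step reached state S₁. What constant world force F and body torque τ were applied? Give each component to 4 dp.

F = (-0.2000, -1.4000, -3.1000)
τ = (0.2000, -0.1500, 0.0300)

ω₁ − ω₀ = (0.03511111, -0.09440000, -0.00720000)
I·α + gyro = (0.2000, -0.1500, 0.0300)
velocity change Δv = (-0.00800000, -0.05600000, -0.12400000)
applied force F = (-0.2000, -1.4000, -3.1000)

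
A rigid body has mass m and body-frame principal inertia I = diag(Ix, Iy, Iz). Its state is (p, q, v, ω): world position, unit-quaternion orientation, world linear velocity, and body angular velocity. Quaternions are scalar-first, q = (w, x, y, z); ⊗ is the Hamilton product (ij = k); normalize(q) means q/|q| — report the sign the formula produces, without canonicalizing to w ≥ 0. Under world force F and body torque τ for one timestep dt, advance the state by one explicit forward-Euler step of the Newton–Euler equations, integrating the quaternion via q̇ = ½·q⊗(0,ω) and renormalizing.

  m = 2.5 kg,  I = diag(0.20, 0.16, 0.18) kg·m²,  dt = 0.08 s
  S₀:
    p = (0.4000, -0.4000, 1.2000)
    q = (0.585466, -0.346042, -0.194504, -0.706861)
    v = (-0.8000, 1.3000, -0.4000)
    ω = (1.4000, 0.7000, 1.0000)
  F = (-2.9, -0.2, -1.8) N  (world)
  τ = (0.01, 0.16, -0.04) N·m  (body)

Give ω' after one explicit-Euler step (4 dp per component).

ω×(Iω) gyroscopic = (0.0140, 0.0280, -0.0392)
α = I⁻¹(τ − ω×Iω) = (-0.0200, 0.8250, -0.0044)
ω + α·dt = (1.3984, 0.7660, 0.9996)

ω' = (1.3984, 0.7660, 0.9996)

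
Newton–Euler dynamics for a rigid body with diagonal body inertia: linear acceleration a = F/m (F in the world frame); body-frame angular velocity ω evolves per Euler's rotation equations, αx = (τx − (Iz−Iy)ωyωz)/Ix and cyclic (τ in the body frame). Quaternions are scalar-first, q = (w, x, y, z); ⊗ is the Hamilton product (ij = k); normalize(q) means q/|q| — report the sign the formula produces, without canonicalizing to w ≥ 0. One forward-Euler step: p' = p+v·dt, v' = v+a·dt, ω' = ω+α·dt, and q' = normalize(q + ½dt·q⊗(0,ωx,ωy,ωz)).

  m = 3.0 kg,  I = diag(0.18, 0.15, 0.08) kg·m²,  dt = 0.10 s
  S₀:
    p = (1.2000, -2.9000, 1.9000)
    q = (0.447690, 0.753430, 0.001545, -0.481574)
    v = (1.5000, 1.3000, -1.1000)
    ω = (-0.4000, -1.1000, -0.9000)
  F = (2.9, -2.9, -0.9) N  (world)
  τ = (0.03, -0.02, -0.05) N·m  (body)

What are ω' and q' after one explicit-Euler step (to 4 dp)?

ω' = (-0.3448, -1.1373, -0.9460)
q' = (0.4400, 0.7160, 0.0204, -0.5417)

ω×(Iω) gyroscopic = (-0.0693, 0.0360, -0.0132)
α = I⁻¹(τ − ω×Iω) = (0.5517, -0.3733, -0.4600)
ω' = ω + α·dt = (-0.3448, -1.1373, -0.9460)
q⊗(0,ω) = (-0.1303451, -0.7101979, 0.3782576, -1.2310760)
q + ½dt·q⊗(0,ω), renormalized = (0.4400, 0.7160, 0.0204, -0.5417)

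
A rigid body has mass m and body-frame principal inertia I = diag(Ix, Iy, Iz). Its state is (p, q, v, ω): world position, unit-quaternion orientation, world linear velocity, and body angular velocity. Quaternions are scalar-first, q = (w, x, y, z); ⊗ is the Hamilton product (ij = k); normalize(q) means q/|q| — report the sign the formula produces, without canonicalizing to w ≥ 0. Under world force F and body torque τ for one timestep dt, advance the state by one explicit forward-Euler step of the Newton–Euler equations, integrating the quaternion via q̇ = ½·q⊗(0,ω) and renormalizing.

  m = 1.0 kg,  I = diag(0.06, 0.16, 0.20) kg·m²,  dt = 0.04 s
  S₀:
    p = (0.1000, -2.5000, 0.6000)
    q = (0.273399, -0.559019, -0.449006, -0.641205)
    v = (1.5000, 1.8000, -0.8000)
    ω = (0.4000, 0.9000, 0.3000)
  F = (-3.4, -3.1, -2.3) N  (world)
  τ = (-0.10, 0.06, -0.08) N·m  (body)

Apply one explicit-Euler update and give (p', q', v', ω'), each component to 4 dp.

α = I⁻¹(τ − ω×Iω) = (-1.8467, 0.4800, -0.5800)
ω + α·dt = (0.3261, 0.9192, 0.2768)
2q̇ = q⊗(0,ω) = (0.8200745, 0.5517423, 0.1572828, -0.2414950)
q' = normalize(q + ½dt·q⊗(0,ω)) = (0.2897, -0.5479, -0.4458, -0.6459)
new position p' = (0.1600, -2.4280, 0.5680)
new velocity v' = (1.3640, 1.6760, -0.8920)

p' = (0.1600, -2.4280, 0.5680)
q' = (0.2897, -0.5479, -0.4458, -0.6459)
v' = (1.3640, 1.6760, -0.8920)
ω' = (0.3261, 0.9192, 0.2768)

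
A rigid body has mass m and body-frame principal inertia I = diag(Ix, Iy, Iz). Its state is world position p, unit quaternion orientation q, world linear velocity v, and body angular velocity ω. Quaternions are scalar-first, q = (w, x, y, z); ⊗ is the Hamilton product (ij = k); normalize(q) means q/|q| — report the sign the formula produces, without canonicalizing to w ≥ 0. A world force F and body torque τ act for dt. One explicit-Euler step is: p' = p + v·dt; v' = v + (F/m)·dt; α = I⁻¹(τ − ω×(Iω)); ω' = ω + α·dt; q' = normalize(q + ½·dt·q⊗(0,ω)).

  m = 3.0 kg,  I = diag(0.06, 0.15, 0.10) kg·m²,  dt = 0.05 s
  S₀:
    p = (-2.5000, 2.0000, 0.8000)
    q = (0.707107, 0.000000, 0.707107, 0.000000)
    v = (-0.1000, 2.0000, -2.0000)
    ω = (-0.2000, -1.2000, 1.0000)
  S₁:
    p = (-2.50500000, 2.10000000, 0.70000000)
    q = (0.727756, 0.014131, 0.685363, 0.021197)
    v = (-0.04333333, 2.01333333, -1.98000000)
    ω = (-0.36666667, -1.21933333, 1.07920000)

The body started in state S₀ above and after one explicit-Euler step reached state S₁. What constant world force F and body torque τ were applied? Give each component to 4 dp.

F = (3.4000, 0.8000, 1.2000)
τ = (-0.1400, -0.0500, 0.1800)

rate change Δω = (-0.16666667, -0.01933333, 0.07920000)
ω₀×(Iω₀) = (0.0600, 0.0080, 0.0216)
τ = I·(Δω/dt) + ω₀×(Iω₀) = (-0.1400, -0.0500, 0.1800)
Δv = v₁−v₀ = (0.05666667, 0.01333333, 0.02000000)
applied force F = (3.4000, 0.8000, 1.2000)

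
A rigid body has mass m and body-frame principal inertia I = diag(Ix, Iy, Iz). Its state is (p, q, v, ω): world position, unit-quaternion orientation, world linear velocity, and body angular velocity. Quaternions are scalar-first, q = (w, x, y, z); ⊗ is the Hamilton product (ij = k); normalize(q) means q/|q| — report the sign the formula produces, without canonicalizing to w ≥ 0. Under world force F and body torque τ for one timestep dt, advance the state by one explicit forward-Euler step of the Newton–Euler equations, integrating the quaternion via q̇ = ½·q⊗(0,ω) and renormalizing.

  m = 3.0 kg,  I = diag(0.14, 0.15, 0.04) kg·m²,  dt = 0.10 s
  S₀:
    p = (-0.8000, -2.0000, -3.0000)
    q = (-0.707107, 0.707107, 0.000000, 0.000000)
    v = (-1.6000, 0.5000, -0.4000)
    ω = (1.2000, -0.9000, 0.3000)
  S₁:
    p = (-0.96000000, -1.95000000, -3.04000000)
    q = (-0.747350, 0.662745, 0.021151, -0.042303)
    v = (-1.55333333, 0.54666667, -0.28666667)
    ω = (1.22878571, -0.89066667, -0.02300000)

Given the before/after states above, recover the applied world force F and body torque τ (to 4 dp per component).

Δω = ω₁−ω₀ = (0.02878571, 0.00933333, -0.32300000)
applied torque τ = (0.0700, 0.0500, -0.1400)
v₁ − v₀ = (0.04666667, 0.04666667, 0.11333333)
m·(v₁−v₀)/dt = (1.4000, 1.4000, 3.4000)

F = (1.4000, 1.4000, 3.4000)
τ = (0.0700, 0.0500, -0.1400)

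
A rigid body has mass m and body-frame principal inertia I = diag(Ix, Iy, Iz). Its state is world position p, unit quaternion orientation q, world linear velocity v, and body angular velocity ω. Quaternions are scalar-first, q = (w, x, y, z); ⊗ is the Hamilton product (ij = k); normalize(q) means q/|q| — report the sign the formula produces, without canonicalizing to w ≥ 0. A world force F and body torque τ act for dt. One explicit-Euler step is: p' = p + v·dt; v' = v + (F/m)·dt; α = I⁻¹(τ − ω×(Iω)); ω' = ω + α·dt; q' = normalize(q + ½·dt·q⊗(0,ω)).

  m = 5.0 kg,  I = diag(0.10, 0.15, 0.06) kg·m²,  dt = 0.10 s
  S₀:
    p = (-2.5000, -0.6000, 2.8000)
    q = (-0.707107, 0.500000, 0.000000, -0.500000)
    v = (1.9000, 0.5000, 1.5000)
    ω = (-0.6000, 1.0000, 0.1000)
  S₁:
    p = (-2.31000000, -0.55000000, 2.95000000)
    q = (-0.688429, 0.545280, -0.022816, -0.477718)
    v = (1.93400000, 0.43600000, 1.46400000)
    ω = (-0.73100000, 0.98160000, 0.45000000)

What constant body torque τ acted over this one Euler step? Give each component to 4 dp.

τ = (-0.1400, -0.0300, 0.1800)

rate change Δω = (-0.13100000, -0.01840000, 0.35000000)
gyro term ω₀×Iω₀ = (-0.0090, -0.0024, -0.0300)
applied torque τ = (-0.1400, -0.0300, 0.1800)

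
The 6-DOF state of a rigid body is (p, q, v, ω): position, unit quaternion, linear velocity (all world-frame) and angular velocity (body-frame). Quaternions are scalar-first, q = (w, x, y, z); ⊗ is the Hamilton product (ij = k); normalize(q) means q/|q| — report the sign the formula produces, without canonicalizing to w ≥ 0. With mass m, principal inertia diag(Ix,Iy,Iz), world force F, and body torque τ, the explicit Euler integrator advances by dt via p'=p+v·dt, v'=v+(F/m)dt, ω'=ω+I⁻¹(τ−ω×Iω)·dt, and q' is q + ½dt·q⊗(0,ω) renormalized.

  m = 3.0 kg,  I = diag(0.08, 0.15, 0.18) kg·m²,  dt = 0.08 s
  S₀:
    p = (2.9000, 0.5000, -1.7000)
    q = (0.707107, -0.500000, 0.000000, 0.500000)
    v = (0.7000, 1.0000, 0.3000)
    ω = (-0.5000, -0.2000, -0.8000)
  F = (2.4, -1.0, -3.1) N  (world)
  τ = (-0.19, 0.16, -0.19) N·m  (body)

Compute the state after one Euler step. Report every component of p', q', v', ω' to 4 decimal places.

p' = p + v·dt = (2.9560, 0.5800, -1.6760)
new velocity v' = (0.7640, 0.9733, 0.2173)
ω×(Iω) gyroscopic = (0.0048, -0.0400, 0.0070)
angular accel α = (-2.4350, 1.3333, -1.0944)
new body rate ω' = (-0.6948, -0.0933, -0.8876)
Hamilton product q⊗(0,ω) = (0.1500000, -0.2535535, -0.7914214, -0.4656856)
q' = normalize(q + ½dt·q⊗(0,ω)) = (0.7126, -0.5098, -0.0316, 0.4810)

p' = (2.9560, 0.5800, -1.6760)
q' = (0.7126, -0.5098, -0.0316, 0.4810)
v' = (0.7640, 0.9733, 0.2173)
ω' = (-0.6948, -0.0933, -0.8876)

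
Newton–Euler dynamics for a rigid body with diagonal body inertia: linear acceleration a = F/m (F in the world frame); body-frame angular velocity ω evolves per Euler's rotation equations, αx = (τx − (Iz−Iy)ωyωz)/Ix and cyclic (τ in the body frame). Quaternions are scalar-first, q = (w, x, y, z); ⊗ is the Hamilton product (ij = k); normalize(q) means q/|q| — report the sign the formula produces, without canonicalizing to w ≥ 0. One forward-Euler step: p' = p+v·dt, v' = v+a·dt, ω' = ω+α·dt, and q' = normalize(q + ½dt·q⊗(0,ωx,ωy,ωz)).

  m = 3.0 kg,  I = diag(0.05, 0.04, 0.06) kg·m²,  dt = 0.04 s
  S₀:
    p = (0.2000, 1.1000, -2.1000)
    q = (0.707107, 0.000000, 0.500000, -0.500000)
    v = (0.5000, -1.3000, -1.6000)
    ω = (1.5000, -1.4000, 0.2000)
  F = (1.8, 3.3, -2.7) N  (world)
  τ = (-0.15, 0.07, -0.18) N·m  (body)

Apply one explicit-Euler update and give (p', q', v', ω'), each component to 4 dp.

p' = (0.2200, 1.0480, -2.1640)
q' = (0.7225, 0.0092, 0.4648, -0.5117)
v' = (0.5240, -1.2560, -1.6360)
ω' = (1.3845, -1.3270, 0.0660)

p + v·dt = (0.2200, 1.0480, -2.1640)
v + (F/m)dt = (0.5240, -1.2560, -1.6360)
precession coupling ω×(Iω) = (-0.0056, -0.0030, 0.0210)
(τ − ω×Iω)/I = (-2.8880, 1.8250, -3.3500)
ω' = ω + α·dt = (1.3845, -1.3270, 0.0660)
Hamilton product q⊗(0,ω) = (0.8000000, 0.4606605, -1.7399498, -0.6085786)
updated quaternion q' = (0.7225, 0.0092, 0.4648, -0.5117)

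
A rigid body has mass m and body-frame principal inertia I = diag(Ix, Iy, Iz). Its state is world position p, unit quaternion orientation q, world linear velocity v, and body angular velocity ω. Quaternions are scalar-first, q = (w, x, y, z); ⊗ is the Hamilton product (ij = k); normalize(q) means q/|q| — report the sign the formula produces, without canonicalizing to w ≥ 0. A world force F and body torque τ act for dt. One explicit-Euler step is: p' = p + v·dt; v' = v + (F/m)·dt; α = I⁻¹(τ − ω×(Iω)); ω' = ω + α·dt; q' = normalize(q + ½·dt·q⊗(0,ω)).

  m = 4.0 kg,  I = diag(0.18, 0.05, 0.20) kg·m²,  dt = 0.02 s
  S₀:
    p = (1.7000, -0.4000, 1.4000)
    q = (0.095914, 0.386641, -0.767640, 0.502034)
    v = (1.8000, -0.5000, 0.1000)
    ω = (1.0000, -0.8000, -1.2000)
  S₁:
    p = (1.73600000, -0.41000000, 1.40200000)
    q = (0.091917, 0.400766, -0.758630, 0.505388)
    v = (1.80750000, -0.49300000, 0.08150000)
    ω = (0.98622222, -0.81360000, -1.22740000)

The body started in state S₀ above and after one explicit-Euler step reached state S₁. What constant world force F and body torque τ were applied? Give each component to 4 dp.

ω₁ − ω₀ = (-0.01377778, -0.01360000, -0.02740000)
ω₀×(Iω₀) = (0.1440, 0.0240, 0.1040)
I·α + gyro = (0.0200, -0.0100, -0.1700)
velocity change Δv = (0.00750000, 0.00700000, -0.01850000)
m·(v₁−v₀)/dt = (1.5000, 1.4000, -3.7000)

F = (1.5000, 1.4000, -3.7000)
τ = (0.0200, -0.0100, -0.1700)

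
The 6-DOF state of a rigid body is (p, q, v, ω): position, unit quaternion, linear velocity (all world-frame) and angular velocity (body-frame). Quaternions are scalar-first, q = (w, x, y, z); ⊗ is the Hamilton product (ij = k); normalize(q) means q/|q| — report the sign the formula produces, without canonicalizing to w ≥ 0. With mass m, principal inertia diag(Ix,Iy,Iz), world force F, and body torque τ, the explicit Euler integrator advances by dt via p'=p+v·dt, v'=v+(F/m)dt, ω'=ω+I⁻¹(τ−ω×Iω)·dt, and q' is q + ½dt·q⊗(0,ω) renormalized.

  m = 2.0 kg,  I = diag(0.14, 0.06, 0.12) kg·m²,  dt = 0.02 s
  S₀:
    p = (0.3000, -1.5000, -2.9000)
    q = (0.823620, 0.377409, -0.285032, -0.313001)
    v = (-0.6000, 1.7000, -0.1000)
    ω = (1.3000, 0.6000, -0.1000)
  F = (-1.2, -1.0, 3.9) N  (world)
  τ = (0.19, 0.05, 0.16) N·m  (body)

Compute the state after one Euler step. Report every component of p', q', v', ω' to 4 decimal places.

p + v·dt = (0.2880, -1.4660, -2.9020)
v' = v + a·dt = (-0.6120, 1.6900, -0.0610)
precession coupling ω×(Iω) = (-0.0036, -0.0026, -0.0624)
(τ − ω×Iω)/I = (1.3829, 0.8767, 1.8533)
new body rate ω' = (1.3277, 0.6175, -0.0629)
q⊗(0,ω) = (-0.3509126, 1.2870098, 0.1250116, 0.5146250)
q + ½dt·q⊗(0,ω), renormalized = (0.8200, 0.3902, -0.2838, -0.3078)

p' = (0.2880, -1.4660, -2.9020)
q' = (0.8200, 0.3902, -0.2838, -0.3078)
v' = (-0.6120, 1.6900, -0.0610)
ω' = (1.3277, 0.6175, -0.0629)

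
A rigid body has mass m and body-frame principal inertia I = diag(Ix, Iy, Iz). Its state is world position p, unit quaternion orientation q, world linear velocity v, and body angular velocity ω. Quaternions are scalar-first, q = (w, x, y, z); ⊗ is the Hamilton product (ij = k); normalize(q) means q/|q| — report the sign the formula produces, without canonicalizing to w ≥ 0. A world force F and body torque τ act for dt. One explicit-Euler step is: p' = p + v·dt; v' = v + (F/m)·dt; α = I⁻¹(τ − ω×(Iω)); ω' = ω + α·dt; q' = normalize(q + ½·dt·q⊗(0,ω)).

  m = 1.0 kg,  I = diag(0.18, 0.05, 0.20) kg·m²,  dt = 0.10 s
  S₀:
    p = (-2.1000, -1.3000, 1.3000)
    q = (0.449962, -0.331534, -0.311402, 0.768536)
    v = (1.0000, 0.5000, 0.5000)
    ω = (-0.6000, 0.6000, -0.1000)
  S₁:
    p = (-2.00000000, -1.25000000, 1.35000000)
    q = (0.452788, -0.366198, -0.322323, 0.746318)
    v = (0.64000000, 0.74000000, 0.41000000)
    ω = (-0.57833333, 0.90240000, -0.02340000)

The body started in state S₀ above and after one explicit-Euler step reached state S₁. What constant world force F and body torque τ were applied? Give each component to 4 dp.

F = (-3.6000, 2.4000, -0.9000)
τ = (0.0300, 0.1500, 0.2000)

Δω = ω₁−ω₀ = (0.02166667, 0.30240000, 0.07660000)
gyro term ω₀×Iω₀ = (-0.0090, -0.0012, 0.0468)
applied torque τ = (0.0300, 0.1500, 0.2000)
velocity change Δv = (-0.36000000, 0.24000000, -0.09000000)
F = m·Δv/dt = (-3.6000, 2.4000, -0.9000)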